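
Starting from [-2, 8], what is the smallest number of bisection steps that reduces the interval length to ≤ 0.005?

Width after n steps is 10/2^n. Need 2^n ≥ 10/0.005 = 2000.
2^10 = 1024 < 2000 ≤ 2^11 = 2048, so n = 11.

11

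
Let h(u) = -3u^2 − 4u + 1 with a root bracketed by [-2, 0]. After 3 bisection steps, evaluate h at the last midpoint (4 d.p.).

h(-1) = 2 > 0, so the root lies in [-2, -1]
h(-1.5) = 0.25 > 0, so the root lies in [-2, -1.5]
h(-1.75) = -1.1875 < 0, so the root lies in [-1.75, -1.5]

-1.1875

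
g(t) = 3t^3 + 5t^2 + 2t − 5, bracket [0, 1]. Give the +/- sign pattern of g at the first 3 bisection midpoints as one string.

g(0.5) = -2.375 < 0, so the root lies in [0.5, 1]
g(0.75) = 0.578125 > 0, so the root lies in [0.5, 0.75]
g(0.625) = -1.064453 < 0, so the root lies in [0.625, 0.75]

-+-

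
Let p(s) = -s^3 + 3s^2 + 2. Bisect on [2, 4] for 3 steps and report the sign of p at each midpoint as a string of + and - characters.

+--

m = 3, p(m) = 2 (+); new bracket [3, 4]
m = 3.5, p(m) = -4.125 (−); new bracket [3, 3.5]
m = 3.25, p(m) = -0.640625 (−); new bracket [3, 3.25]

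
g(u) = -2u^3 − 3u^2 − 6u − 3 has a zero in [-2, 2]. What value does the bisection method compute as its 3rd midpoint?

-0.5

m = 0, g(m) = -3 (−); new bracket [-2, 0]
m = -1, g(m) = 2 (+); new bracket [-1, 0]
m = -0.5, g(m) = -0.5 (−); new bracket [-1, -0.5]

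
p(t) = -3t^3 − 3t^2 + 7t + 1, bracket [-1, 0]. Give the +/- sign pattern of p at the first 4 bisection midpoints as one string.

m = -0.5, p(m) = -2.875 (−); new bracket [-0.5, 0]
m = -0.25, p(m) = -0.890625 (−); new bracket [-0.25, 0]
m = -0.125, p(m) = 0.083984 (+); new bracket [-0.25, -0.125]
m = -0.1875, p(m) = -0.3982 (−); new bracket [-0.1875, -0.125]

--+-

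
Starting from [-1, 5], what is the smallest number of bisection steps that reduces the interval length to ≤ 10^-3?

13

Width after n steps is 6/2^n. Need 2^n ≥ 6/10^-3 = 6000.
2^12 = 4096 < 6000 ≤ 2^13 = 8192, so n = 13.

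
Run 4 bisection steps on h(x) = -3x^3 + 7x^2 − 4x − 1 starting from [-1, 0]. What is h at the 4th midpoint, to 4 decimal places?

0.0159

x = -0.5 gives h = 3.125, positive; keep [-0.5, 0]
x = -0.25 gives h = 0.484375, positive; keep [-0.25, 0]
x = -0.125 gives h = -0.384766, negative; keep [-0.25, -0.125]
x = -0.1875 gives h = 0.0159, positive; keep [-0.1875, -0.125]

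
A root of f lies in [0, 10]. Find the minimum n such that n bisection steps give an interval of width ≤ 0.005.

Width after n steps is 10/2^n. Need 2^n ≥ 10/0.005 = 2000.
2^10 = 1024 < 2000 ≤ 2^11 = 2048, so n = 11.

11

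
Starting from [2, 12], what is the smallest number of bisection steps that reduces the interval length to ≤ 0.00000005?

28

Width after n steps is 10/2^n. Need 2^n ≥ 10/0.00000005 = 200000000.
2^27 = 134217728 < 200000000 ≤ 2^28 = 268435456, so n = 28.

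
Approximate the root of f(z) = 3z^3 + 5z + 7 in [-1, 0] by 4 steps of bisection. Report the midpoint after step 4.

-0.9375

z = -0.5 gives f = 4.125, positive; keep [-1, -0.5]
z = -0.75 gives f = 1.984375, positive; keep [-1, -0.75]
z = -0.875 gives f = 0.615234, positive; keep [-1, -0.875]
z = -0.9375 gives f = -0.1594, negative; keep [-0.9375, -0.875]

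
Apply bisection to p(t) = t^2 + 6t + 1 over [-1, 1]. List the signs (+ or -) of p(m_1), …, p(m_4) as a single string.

midpoint 0: p = 1 > 0 → [-1, 0]
midpoint -0.5: p = -1.75 < 0 → [-0.5, 0]
midpoint -0.25: p = -0.4375 < 0 → [-0.25, 0]
midpoint -0.125: p = 0.2656 > 0 → [-0.25, -0.125]

+--+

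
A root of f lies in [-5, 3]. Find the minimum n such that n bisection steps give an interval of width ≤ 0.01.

10

Width after n steps is 8/2^n. Need 2^n ≥ 8/0.01 = 800.
2^9 = 512 < 800 ≤ 2^10 = 1024, so n = 10.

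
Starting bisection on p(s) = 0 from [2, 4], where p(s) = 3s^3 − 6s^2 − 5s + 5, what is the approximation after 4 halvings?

2.375

midpoint 3: p = 17 > 0 → [2, 3]
midpoint 2.5: p = 1.875 > 0 → [2, 2.5]
midpoint 2.25: p = -2.453125 < 0 → [2.25, 2.5]
midpoint 2.375: p = -0.5293 < 0 → [2.375, 2.5]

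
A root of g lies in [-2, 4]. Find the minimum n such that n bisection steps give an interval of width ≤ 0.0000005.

Width after n steps is 6/2^n. Need 2^n ≥ 6/0.0000005 = 12000000.
2^23 = 8388608 < 12000000 ≤ 2^24 = 16777216, so n = 24.

24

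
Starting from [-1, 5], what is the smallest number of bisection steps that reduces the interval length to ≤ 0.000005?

21

Width after n steps is 6/2^n. Need 2^n ≥ 6/0.000005 = 1200000.
2^20 = 1048576 < 1200000 ≤ 2^21 = 2097152, so n = 21.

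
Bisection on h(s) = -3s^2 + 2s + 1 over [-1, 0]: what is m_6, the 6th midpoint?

-0.328125

m = -0.5, h(m) = -0.75 (−); new bracket [-0.5, 0]
m = -0.25, h(m) = 0.3125 (+); new bracket [-0.5, -0.25]
m = -0.375, h(m) = -0.171875 (−); new bracket [-0.375, -0.25]
m = -0.3125, h(m) = 0.082 (+); new bracket [-0.375, -0.3125]
m = -0.34375, h(m) = -0.042 (−); new bracket [-0.34375, -0.3125]
m = -0.328125, h(m) = 0.0208 (+); new bracket [-0.34375, -0.328125]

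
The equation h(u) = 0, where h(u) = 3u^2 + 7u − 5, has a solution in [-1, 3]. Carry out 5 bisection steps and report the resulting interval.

midpoint 1: h = 5 > 0 → [-1, 1]
midpoint 0: h = -5 < 0 → [0, 1]
midpoint 0.5: h = -0.75 < 0 → [0.5, 1]
midpoint 0.75: h = 1.9375 > 0 → [0.5, 0.75]
midpoint 0.625: h = 0.5469 > 0 → [0.5, 0.625]

[0.5, 0.625]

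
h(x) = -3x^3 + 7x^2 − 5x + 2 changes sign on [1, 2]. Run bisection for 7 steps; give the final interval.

midpoint 1.5: h = 0.125 > 0 → [1.5, 2]
midpoint 1.75: h = -1.390625 < 0 → [1.5, 1.75]
midpoint 1.625: h = -0.513672 < 0 → [1.5, 1.625]
midpoint 1.5625: h = -0.1667 < 0 → [1.5, 1.5625]
midpoint 1.53125: h = -0.0143 < 0 → [1.5, 1.53125]
midpoint 1.515625: h = 0.057 > 0 → [1.515625, 1.53125]
midpoint 1.5234375: h = 0.0218 > 0 → [1.5234375, 1.53125]

[1.5234375, 1.53125]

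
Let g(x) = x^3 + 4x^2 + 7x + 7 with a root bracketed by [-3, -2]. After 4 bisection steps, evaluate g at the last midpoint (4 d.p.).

midpoint -2.5: g = -1.125 < 0 → [-2.5, -2]
midpoint -2.25: g = 0.109375 > 0 → [-2.5, -2.25]
midpoint -2.375: g = -0.458984 < 0 → [-2.375, -2.25]
midpoint -2.3125: g = -0.1633 < 0 → [-2.3125, -2.25]

-0.1633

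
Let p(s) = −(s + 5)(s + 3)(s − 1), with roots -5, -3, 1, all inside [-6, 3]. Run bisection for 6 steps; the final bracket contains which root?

midpoint -1.5: p = 13.125 > 0 → [-1.5, 3]
midpoint 0.75: p = 5.390625 > 0 → [0.75, 3]
midpoint 1.875: p = -29.326172 < 0 → [0.75, 1.875]
midpoint 1.3125: p = -8.5071 < 0 → [0.75, 1.3125]
midpoint 1.03125: p = -0.7598 < 0 → [0.75, 1.03125]
midpoint 0.890625: p = 2.5067 > 0 → [0.890625, 1.03125]

1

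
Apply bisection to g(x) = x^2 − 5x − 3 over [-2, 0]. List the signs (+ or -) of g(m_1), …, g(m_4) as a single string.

midpoint -1: g = 3 > 0 → [-1, 0]
midpoint -0.5: g = -0.25 < 0 → [-1, -0.5]
midpoint -0.75: g = 1.3125 > 0 → [-0.75, -0.5]
midpoint -0.625: g = 0.5156 > 0 → [-0.625, -0.5]

+-++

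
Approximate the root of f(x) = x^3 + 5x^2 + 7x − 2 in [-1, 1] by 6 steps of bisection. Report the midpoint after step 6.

m = 0, f(m) = -2 (−); new bracket [0, 1]
m = 0.5, f(m) = 2.875 (+); new bracket [0, 0.5]
m = 0.25, f(m) = 0.078125 (+); new bracket [0, 0.25]
m = 0.125, f(m) = -1.0449 (−); new bracket [0.125, 0.25]
m = 0.1875, f(m) = -0.5051 (−); new bracket [0.1875, 0.25]
m = 0.21875, f(m) = -0.219 (−); new bracket [0.21875, 0.25]

0.21875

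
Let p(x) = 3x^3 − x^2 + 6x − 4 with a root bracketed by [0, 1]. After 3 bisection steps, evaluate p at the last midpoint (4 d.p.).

midpoint 0.5: p = -0.875 < 0 → [0.5, 1]
midpoint 0.75: p = 1.203125 > 0 → [0.5, 0.75]
midpoint 0.625: p = 0.091797 > 0 → [0.5, 0.625]

0.0918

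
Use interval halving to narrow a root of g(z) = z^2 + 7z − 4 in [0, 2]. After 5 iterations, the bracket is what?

[0.5, 0.5625]

m = 1, g(m) = 4 (+); new bracket [0, 1]
m = 0.5, g(m) = -0.25 (−); new bracket [0.5, 1]
m = 0.75, g(m) = 1.8125 (+); new bracket [0.5, 0.75]
m = 0.625, g(m) = 0.7656 (+); new bracket [0.5, 0.625]
m = 0.5625, g(m) = 0.2539 (+); new bracket [0.5, 0.5625]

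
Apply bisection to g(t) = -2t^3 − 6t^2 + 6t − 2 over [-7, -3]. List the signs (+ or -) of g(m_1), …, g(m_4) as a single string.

++--

m = -5, g(m) = 68 (+); new bracket [-5, -3]
m = -4, g(m) = 6 (+); new bracket [-4, -3]
m = -3.5, g(m) = -10.75 (−); new bracket [-4, -3.5]
m = -3.75, g(m) = -3.4062 (−); new bracket [-4, -3.75]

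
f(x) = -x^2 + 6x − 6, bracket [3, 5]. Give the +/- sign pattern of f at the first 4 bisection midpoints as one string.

midpoint 4: f = 2 > 0 → [4, 5]
midpoint 4.5: f = 0.75 > 0 → [4.5, 5]
midpoint 4.75: f = -0.0625 < 0 → [4.5, 4.75]
midpoint 4.625: f = 0.3594 > 0 → [4.625, 4.75]

++-+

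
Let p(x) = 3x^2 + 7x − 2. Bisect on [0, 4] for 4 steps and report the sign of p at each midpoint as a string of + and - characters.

+++-

p(2) = 24 > 0, so the root lies in [0, 2]
p(1) = 8 > 0, so the root lies in [0, 1]
p(0.5) = 2.25 > 0, so the root lies in [0, 0.5]
p(0.25) = -0.0625 < 0, so the root lies in [0.25, 0.5]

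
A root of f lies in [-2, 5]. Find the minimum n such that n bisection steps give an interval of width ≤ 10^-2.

Width after n steps is 7/2^n. Need 2^n ≥ 7/10^-2 = 700.
2^9 = 512 < 700 ≤ 2^10 = 1024, so n = 10.

10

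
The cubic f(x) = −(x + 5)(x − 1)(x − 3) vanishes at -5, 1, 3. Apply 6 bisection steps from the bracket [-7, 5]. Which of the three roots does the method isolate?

m = -1, f(m) = -32 (−); new bracket [-7, -1]
m = -4, f(m) = -35 (−); new bracket [-7, -4]
m = -5.5, f(m) = 27.625 (+); new bracket [-5.5, -4]
m = -4.75, f(m) = -11.1406 (−); new bracket [-5.5, -4.75]
m = -5.125, f(m) = 6.2207 (+); new bracket [-5.125, -4.75]
m = -4.9375, f(m) = -2.9456 (−); new bracket [-5.125, -4.9375]

-5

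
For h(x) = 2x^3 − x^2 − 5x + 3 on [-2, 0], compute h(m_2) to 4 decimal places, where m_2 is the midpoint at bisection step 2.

midpoint -1: h = 5 > 0 → [-2, -1]
midpoint -1.5: h = 1.5 > 0 → [-2, -1.5]

1.5000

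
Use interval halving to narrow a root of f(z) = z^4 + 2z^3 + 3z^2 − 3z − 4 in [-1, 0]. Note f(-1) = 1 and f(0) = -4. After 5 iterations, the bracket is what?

m = -0.5, f(m) = -1.9375 (−); new bracket [-1, -0.5]
m = -0.75, f(m) = -0.589844 (−); new bracket [-1, -0.75]
m = -0.875, f(m) = 0.168213 (+); new bracket [-0.875, -0.75]
m = -0.8125, f(m) = -0.219 (−); new bracket [-0.875, -0.8125]
m = -0.84375, f(m) = -0.0275 (−); new bracket [-0.875, -0.84375]

[-0.875, -0.84375]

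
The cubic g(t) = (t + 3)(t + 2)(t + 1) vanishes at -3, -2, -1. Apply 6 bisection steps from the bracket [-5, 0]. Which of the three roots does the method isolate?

-3

m = -2.5, g(m) = 0.375 (+); new bracket [-5, -2.5]
m = -3.75, g(m) = -3.609375 (−); new bracket [-3.75, -2.5]
m = -3.125, g(m) = -0.298828 (−); new bracket [-3.125, -2.5]
m = -2.8125, g(m) = 0.2761 (+); new bracket [-3.125, -2.8125]
m = -2.96875, g(m) = 0.0596 (+); new bracket [-3.125, -2.96875]
m = -3.046875, g(m) = -0.1004 (−); new bracket [-3.046875, -2.96875]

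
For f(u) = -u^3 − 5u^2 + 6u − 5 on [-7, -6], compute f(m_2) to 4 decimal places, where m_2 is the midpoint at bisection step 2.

f(-6.5) = 19.375 > 0, so the root lies in [-6.5, -6]
f(-6.25) = 6.328125 > 0, so the root lies in [-6.25, -6]

6.3281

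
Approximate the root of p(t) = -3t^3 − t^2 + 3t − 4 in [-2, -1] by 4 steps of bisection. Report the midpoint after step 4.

-1.5625

p(-1.5) = -0.625 < 0, so the root lies in [-2, -1.5]
p(-1.75) = 3.765625 > 0, so the root lies in [-1.75, -1.5]
p(-1.625) = 1.357422 > 0, so the root lies in [-1.625, -1.5]
p(-1.5625) = 0.3152 > 0, so the root lies in [-1.5625, -1.5]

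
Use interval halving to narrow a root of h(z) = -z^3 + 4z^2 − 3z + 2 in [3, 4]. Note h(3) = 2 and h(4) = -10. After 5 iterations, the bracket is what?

m = 3.5, h(m) = -2.375 (−); new bracket [3, 3.5]
m = 3.25, h(m) = 0.171875 (+); new bracket [3.25, 3.5]
m = 3.375, h(m) = -1.005859 (−); new bracket [3.25, 3.375]
m = 3.3125, h(m) = -0.3938 (−); new bracket [3.25, 3.3125]
m = 3.28125, h(m) = -0.1053 (−); new bracket [3.25, 3.28125]

[3.25, 3.28125]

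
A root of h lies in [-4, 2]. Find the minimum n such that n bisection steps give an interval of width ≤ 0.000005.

21

Width after n steps is 6/2^n. Need 2^n ≥ 6/0.000005 = 1200000.
2^20 = 1048576 < 1200000 ≤ 2^21 = 2097152, so n = 21.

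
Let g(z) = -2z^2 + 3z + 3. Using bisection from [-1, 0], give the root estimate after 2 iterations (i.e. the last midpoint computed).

-0.75

midpoint -0.5: g = 1 > 0 → [-1, -0.5]
midpoint -0.75: g = -0.375 < 0 → [-0.75, -0.5]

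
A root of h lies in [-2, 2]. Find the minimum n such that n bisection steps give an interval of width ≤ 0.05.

Width after n steps is 4/2^n. Need 2^n ≥ 4/0.05 = 80.
2^6 = 64 < 80 ≤ 2^7 = 128, so n = 7.

7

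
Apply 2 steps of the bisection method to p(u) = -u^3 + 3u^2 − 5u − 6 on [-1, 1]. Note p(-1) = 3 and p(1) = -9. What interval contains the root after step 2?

[-1, -0.5]

m = 0, p(m) = -6 (−); new bracket [-1, 0]
m = -0.5, p(m) = -2.625 (−); new bracket [-1, -0.5]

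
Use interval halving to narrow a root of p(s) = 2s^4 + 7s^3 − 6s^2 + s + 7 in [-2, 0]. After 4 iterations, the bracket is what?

[-0.875, -0.75]

s = -1 gives p = -5, negative; keep [-1, 0]
s = -0.5 gives p = 4.25, positive; keep [-1, -0.5]
s = -0.75 gives p = 0.554688, positive; keep [-1, -0.75]
s = -0.875 gives p = -1.9858, negative; keep [-0.875, -0.75]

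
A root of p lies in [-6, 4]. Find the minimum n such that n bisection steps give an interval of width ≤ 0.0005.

15

Width after n steps is 10/2^n. Need 2^n ≥ 10/0.0005 = 20000.
2^14 = 16384 < 20000 ≤ 2^15 = 32768, so n = 15.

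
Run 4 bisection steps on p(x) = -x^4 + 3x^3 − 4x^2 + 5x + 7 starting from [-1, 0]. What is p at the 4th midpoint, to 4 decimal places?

0.4736

p(-0.5) = 3.0625 > 0, so the root lies in [-1, -0.5]
p(-0.75) = -0.582031 < 0, so the root lies in [-0.75, -0.5]
p(-0.625) = 1.42749 > 0, so the root lies in [-0.75, -0.625]
p(-0.6875) = 0.4736 > 0, so the root lies in [-0.75, -0.6875]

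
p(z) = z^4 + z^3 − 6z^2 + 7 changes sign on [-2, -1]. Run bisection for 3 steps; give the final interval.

[-1.125, -1]

m = -1.5, p(m) = -4.8125 (−); new bracket [-1.5, -1]
m = -1.25, p(m) = -1.886719 (−); new bracket [-1.25, -1]
m = -1.125, p(m) = -0.415771 (−); new bracket [-1.125, -1]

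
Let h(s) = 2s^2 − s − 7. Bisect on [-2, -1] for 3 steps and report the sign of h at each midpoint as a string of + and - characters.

-+-

midpoint -1.5: h = -1 < 0 → [-2, -1.5]
midpoint -1.75: h = 0.875 > 0 → [-1.75, -1.5]
midpoint -1.625: h = -0.09375 < 0 → [-1.75, -1.625]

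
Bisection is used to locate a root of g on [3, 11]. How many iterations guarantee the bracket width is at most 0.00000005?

28

Width after n steps is 8/2^n. Need 2^n ≥ 8/0.00000005 = 160000000.
2^27 = 134217728 < 160000000 ≤ 2^28 = 268435456, so n = 28.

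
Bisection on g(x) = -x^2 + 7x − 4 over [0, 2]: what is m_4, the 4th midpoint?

0.625

g(1) = 2 > 0, so the root lies in [0, 1]
g(0.5) = -0.75 < 0, so the root lies in [0.5, 1]
g(0.75) = 0.6875 > 0, so the root lies in [0.5, 0.75]
g(0.625) = -0.0156 < 0, so the root lies in [0.625, 0.75]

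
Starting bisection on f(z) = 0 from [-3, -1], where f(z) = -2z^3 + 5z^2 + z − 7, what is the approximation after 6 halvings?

m = -2, f(m) = 27 (+); new bracket [-2, -1]
m = -1.5, f(m) = 9.5 (+); new bracket [-1.5, -1]
m = -1.25, f(m) = 3.46875 (+); new bracket [-1.25, -1]
m = -1.125, f(m) = 1.0508 (+); new bracket [-1.125, -1]
m = -1.0625, f(m) = -0.019 (−); new bracket [-1.125, -1.0625]
m = -1.09375, f(m) = 0.5046 (+); new bracket [-1.09375, -1.0625]

-1.09375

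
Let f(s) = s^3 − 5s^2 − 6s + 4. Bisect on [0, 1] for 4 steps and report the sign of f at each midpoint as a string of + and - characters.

midpoint 0.5: f = -0.125 < 0 → [0, 0.5]
midpoint 0.25: f = 2.203125 > 0 → [0.25, 0.5]
midpoint 0.375: f = 1.099609 > 0 → [0.375, 0.5]
midpoint 0.4375: f = 0.5017 > 0 → [0.4375, 0.5]

-+++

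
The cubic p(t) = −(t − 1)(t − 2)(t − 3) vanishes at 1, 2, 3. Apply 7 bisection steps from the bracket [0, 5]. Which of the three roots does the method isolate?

3

p(2.5) = 0.375 > 0, so the root lies in [2.5, 5]
p(3.75) = -3.609375 < 0, so the root lies in [2.5, 3.75]
p(3.125) = -0.298828 < 0, so the root lies in [2.5, 3.125]
p(2.8125) = 0.2761 > 0, so the root lies in [2.8125, 3.125]
p(2.96875) = 0.0596 > 0, so the root lies in [2.96875, 3.125]
p(3.046875) = -0.1004 < 0, so the root lies in [2.96875, 3.046875]
p(3.0078125) = -0.0158 < 0, so the root lies in [2.96875, 3.0078125]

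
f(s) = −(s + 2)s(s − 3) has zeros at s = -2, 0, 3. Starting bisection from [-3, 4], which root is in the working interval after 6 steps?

f(0.5) = 3.125 > 0, so the root lies in [0.5, 4]
f(2.25) = 7.171875 > 0, so the root lies in [2.25, 4]
f(3.125) = -2.001953 < 0, so the root lies in [2.25, 3.125]
f(2.6875) = 3.9368 > 0, so the root lies in [2.6875, 3.125]
f(2.90625) = 1.3368 > 0, so the root lies in [2.90625, 3.125]
f(3.015625) = -0.2363 < 0, so the root lies in [2.90625, 3.015625]

3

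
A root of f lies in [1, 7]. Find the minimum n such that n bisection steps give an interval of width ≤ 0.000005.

Width after n steps is 6/2^n. Need 2^n ≥ 6/0.000005 = 1200000.
2^20 = 1048576 < 1200000 ≤ 2^21 = 2097152, so n = 21.

21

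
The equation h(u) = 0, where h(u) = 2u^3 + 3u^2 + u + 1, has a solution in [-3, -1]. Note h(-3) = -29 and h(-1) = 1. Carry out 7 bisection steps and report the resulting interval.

u = -2 gives h = -5, negative; keep [-2, -1]
u = -1.5 gives h = -0.5, negative; keep [-1.5, -1]
u = -1.25 gives h = 0.53125, positive; keep [-1.5, -1.25]
u = -1.375 gives h = 0.0977, positive; keep [-1.5, -1.375]
u = -1.4375 gives h = -0.1792, negative; keep [-1.4375, -1.375]
u = -1.40625 gives h = -0.0355, negative; keep [-1.40625, -1.375]
u = -1.390625 gives h = 0.0324, positive; keep [-1.40625, -1.390625]

[-1.40625, -1.390625]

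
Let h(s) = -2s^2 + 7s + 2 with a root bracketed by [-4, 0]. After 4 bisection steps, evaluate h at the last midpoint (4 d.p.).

0.1250

m = -2, h(m) = -20 (−); new bracket [-2, 0]
m = -1, h(m) = -7 (−); new bracket [-1, 0]
m = -0.5, h(m) = -2 (−); new bracket [-0.5, 0]
m = -0.25, h(m) = 0.125 (+); new bracket [-0.5, -0.25]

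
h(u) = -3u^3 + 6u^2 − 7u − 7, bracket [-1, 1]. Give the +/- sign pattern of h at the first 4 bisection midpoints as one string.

--++

m = 0, h(m) = -7 (−); new bracket [-1, 0]
m = -0.5, h(m) = -1.625 (−); new bracket [-1, -0.5]
m = -0.75, h(m) = 2.890625 (+); new bracket [-0.75, -0.5]
m = -0.625, h(m) = 0.4512 (+); new bracket [-0.625, -0.5]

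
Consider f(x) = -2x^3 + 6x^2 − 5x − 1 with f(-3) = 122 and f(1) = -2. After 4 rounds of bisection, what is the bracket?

x = -1 gives f = 12, positive; keep [-1, 1]
x = 0 gives f = -1, negative; keep [-1, 0]
x = -0.5 gives f = 3.25, positive; keep [-0.5, 0]
x = -0.25 gives f = 0.6562, positive; keep [-0.25, 0]

[-0.25, 0]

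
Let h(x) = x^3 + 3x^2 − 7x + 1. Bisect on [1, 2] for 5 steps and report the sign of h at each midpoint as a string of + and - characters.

+--+-

x = 1.5 gives h = 0.625, positive; keep [1, 1.5]
x = 1.25 gives h = -1.109375, negative; keep [1.25, 1.5]
x = 1.375 gives h = -0.353516, negative; keep [1.375, 1.5]
x = 1.4375 gives h = 0.1072, positive; keep [1.375, 1.4375]
x = 1.40625 gives h = -0.1302, negative; keep [1.40625, 1.4375]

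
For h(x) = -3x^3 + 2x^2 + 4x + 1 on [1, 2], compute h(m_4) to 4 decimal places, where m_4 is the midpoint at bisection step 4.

h(1.5) = 1.375 > 0, so the root lies in [1.5, 2]
h(1.75) = -1.953125 < 0, so the root lies in [1.5, 1.75]
h(1.625) = -0.091797 < 0, so the root lies in [1.5, 1.625]
h(1.5625) = 0.6887 > 0, so the root lies in [1.5625, 1.625]

0.6887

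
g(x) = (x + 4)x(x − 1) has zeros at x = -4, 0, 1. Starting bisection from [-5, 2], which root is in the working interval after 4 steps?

g(-1.5) = 9.375 > 0, so the root lies in [-5, -1.5]
g(-3.25) = 10.359375 > 0, so the root lies in [-5, -3.25]
g(-4.125) = -2.642578 < 0, so the root lies in [-4.125, -3.25]
g(-3.6875) = 5.4016 > 0, so the root lies in [-4.125, -3.6875]

-4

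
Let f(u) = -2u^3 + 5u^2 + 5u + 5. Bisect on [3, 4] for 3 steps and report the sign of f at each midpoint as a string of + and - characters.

-++

m = 3.5, f(m) = -2 (−); new bracket [3, 3.5]
m = 3.25, f(m) = 5.40625 (+); new bracket [3.25, 3.5]
m = 3.375, f(m) = 1.941406 (+); new bracket [3.375, 3.5]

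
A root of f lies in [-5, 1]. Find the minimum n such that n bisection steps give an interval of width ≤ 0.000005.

Width after n steps is 6/2^n. Need 2^n ≥ 6/0.000005 = 1200000.
2^20 = 1048576 < 1200000 ≤ 2^21 = 2097152, so n = 21.

21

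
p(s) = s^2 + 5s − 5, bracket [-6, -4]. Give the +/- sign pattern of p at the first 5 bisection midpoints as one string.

midpoint -5: p = -5 < 0 → [-6, -5]
midpoint -5.5: p = -2.25 < 0 → [-6, -5.5]
midpoint -5.75: p = -0.6875 < 0 → [-6, -5.75]
midpoint -5.875: p = 0.1406 > 0 → [-5.875, -5.75]
midpoint -5.8125: p = -0.2773 < 0 → [-5.875, -5.8125]

---+-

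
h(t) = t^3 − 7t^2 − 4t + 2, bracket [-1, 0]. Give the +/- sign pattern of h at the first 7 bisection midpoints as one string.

++-+--+

midpoint -0.5: h = 2.125 > 0 → [-1, -0.5]
midpoint -0.75: h = 0.640625 > 0 → [-1, -0.75]
midpoint -0.875: h = -0.529297 < 0 → [-0.875, -0.75]
midpoint -0.8125: h = 0.0925 > 0 → [-0.875, -0.8125]
midpoint -0.84375: h = -0.2091 < 0 → [-0.84375, -0.8125]
midpoint -0.828125: h = -0.056 < 0 → [-0.828125, -0.8125]
midpoint -0.8203125: h = 0.0189 > 0 → [-0.828125, -0.8203125]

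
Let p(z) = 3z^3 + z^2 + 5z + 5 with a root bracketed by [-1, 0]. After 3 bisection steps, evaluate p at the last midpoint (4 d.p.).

z = -0.5 gives p = 2.375, positive; keep [-1, -0.5]
z = -0.75 gives p = 0.546875, positive; keep [-1, -0.75]
z = -0.875 gives p = -0.619141, negative; keep [-0.875, -0.75]

-0.6191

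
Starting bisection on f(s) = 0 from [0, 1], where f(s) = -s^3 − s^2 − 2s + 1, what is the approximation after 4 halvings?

0.4375

m = 0.5, f(m) = -0.375 (−); new bracket [0, 0.5]
m = 0.25, f(m) = 0.421875 (+); new bracket [0.25, 0.5]
m = 0.375, f(m) = 0.056641 (+); new bracket [0.375, 0.5]
m = 0.4375, f(m) = -0.1501 (−); new bracket [0.375, 0.4375]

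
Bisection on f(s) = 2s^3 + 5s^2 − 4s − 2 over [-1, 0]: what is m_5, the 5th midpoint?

f(-0.5) = 1 > 0, so the root lies in [-0.5, 0]
f(-0.25) = -0.71875 < 0, so the root lies in [-0.5, -0.25]
f(-0.375) = 0.097656 > 0, so the root lies in [-0.375, -0.25]
f(-0.3125) = -0.3228 < 0, so the root lies in [-0.375, -0.3125]
f(-0.34375) = -0.1154 < 0, so the root lies in [-0.375, -0.34375]

-0.34375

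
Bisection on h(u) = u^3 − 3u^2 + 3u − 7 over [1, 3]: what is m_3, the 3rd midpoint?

2.75

h(2) = -5 < 0, so the root lies in [2, 3]
h(2.5) = -2.625 < 0, so the root lies in [2.5, 3]
h(2.75) = -0.640625 < 0, so the root lies in [2.75, 3]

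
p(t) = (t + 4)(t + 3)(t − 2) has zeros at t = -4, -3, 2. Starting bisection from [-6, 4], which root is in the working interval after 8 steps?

2

midpoint -1: p = -18 < 0 → [-1, 4]
midpoint 1.5: p = -12.375 < 0 → [1.5, 4]
midpoint 2.75: p = 29.109375 > 0 → [1.5, 2.75]
midpoint 2.125: p = 3.9238 > 0 → [1.5, 2.125]
midpoint 1.8125: p = -5.2449 < 0 → [1.8125, 2.125]
midpoint 1.96875: p = -0.9268 < 0 → [1.96875, 2.125]
midpoint 2.046875: p = 1.4305 > 0 → [1.96875, 2.046875]
midpoint 2.0078125: p = 0.235 > 0 → [1.96875, 2.0078125]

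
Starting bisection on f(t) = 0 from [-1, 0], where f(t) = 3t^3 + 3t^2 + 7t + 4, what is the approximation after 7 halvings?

-0.6328125

m = -0.5, f(m) = 0.875 (+); new bracket [-1, -0.5]
m = -0.75, f(m) = -0.828125 (−); new bracket [-0.75, -0.5]
m = -0.625, f(m) = 0.064453 (+); new bracket [-0.75, -0.625]
m = -0.6875, f(m) = -0.3694 (−); new bracket [-0.6875, -0.625]
m = -0.65625, f(m) = -0.1496 (−); new bracket [-0.65625, -0.625]
m = -0.640625, f(m) = -0.0419 (−); new bracket [-0.640625, -0.625]
m = -0.6328125, f(m) = 0.0114 (+); new bracket [-0.640625, -0.6328125]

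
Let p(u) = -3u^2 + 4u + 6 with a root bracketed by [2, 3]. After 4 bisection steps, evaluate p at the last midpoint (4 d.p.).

0.3945

p(2.5) = -2.75 < 0, so the root lies in [2, 2.5]
p(2.25) = -0.1875 < 0, so the root lies in [2, 2.25]
p(2.125) = 0.953125 > 0, so the root lies in [2.125, 2.25]
p(2.1875) = 0.3945 > 0, so the root lies in [2.1875, 2.25]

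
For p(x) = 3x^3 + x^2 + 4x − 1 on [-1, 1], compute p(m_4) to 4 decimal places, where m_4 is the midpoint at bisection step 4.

m = 0, p(m) = -1 (−); new bracket [0, 1]
m = 0.5, p(m) = 1.625 (+); new bracket [0, 0.5]
m = 0.25, p(m) = 0.109375 (+); new bracket [0, 0.25]
m = 0.125, p(m) = -0.4785 (−); new bracket [0.125, 0.25]

-0.4785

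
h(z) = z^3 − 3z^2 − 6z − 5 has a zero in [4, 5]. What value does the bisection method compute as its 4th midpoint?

4.5625

midpoint 4.5: h = -1.625 < 0 → [4.5, 5]
midpoint 4.75: h = 5.984375 > 0 → [4.5, 4.75]
midpoint 4.625: h = 2.009766 > 0 → [4.5, 4.625]
midpoint 4.5625: h = 0.1506 > 0 → [4.5, 4.5625]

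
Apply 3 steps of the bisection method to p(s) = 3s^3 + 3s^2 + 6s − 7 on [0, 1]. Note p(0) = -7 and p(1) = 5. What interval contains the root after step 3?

[0.625, 0.75]

midpoint 0.5: p = -2.875 < 0 → [0.5, 1]
midpoint 0.75: p = 0.453125 > 0 → [0.5, 0.75]
midpoint 0.625: p = -1.345703 < 0 → [0.625, 0.75]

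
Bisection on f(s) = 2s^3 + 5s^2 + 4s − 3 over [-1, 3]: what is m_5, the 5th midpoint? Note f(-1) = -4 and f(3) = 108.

m = 1, f(m) = 8 (+); new bracket [-1, 1]
m = 0, f(m) = -3 (−); new bracket [0, 1]
m = 0.5, f(m) = 0.5 (+); new bracket [0, 0.5]
m = 0.25, f(m) = -1.6562 (−); new bracket [0.25, 0.5]
m = 0.375, f(m) = -0.6914 (−); new bracket [0.375, 0.5]

0.375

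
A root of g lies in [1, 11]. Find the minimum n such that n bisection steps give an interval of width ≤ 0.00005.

18

Width after n steps is 10/2^n. Need 2^n ≥ 10/0.00005 = 200000.
2^17 = 131072 < 200000 ≤ 2^18 = 262144, so n = 18.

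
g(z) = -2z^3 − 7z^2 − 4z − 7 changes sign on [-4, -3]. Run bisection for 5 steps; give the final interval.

[-3.21875, -3.1875]

m = -3.5, g(m) = 7 (+); new bracket [-3.5, -3]
m = -3.25, g(m) = 0.71875 (+); new bracket [-3.25, -3]
m = -3.125, g(m) = -1.824219 (−); new bracket [-3.25, -3.125]
m = -3.1875, g(m) = -0.6001 (−); new bracket [-3.25, -3.1875]
m = -3.21875, g(m) = 0.0473 (+); new bracket [-3.21875, -3.1875]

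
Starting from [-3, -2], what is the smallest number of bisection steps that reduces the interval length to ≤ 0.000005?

18

Width after n steps is 1/2^n. Need 2^n ≥ 1/0.000005 = 200000.
2^17 = 131072 < 200000 ≤ 2^18 = 262144, so n = 18.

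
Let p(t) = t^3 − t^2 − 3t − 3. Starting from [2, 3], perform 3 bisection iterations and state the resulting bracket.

midpoint 2.5: p = -1.125 < 0 → [2.5, 3]
midpoint 2.75: p = 1.984375 > 0 → [2.5, 2.75]
midpoint 2.625: p = 0.322266 > 0 → [2.5, 2.625]

[2.5, 2.625]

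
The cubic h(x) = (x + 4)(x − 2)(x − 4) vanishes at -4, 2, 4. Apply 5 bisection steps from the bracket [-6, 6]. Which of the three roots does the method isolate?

midpoint 0: h = 32 > 0 → [-6, 0]
midpoint -3: h = 35 > 0 → [-6, -3]
midpoint -4.5: h = -27.625 < 0 → [-4.5, -3]
midpoint -3.75: h = 11.1406 > 0 → [-4.5, -3.75]
midpoint -4.125: h = -6.2207 < 0 → [-4.125, -3.75]

-4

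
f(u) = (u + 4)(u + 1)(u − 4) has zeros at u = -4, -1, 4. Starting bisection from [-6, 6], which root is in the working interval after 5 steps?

u = 0 gives f = -16, negative; keep [0, 6]
u = 3 gives f = -28, negative; keep [3, 6]
u = 4.5 gives f = 23.375, positive; keep [3, 4.5]
u = 3.75 gives f = -9.2031, negative; keep [3.75, 4.5]
u = 4.125 gives f = 5.2051, positive; keep [3.75, 4.125]

4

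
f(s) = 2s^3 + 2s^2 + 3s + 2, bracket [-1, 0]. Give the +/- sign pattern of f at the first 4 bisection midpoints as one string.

++--

f(-0.5) = 0.75 > 0, so the root lies in [-1, -0.5]
f(-0.75) = 0.03125 > 0, so the root lies in [-1, -0.75]
f(-0.875) = -0.433594 < 0, so the root lies in [-0.875, -0.75]
f(-0.8125) = -0.1899 < 0, so the root lies in [-0.8125, -0.75]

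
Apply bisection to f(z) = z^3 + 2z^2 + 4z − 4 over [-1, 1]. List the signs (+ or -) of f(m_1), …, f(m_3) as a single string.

f(0) = -4 < 0, so the root lies in [0, 1]
f(0.5) = -1.375 < 0, so the root lies in [0.5, 1]
f(0.75) = 0.546875 > 0, so the root lies in [0.5, 0.75]

--+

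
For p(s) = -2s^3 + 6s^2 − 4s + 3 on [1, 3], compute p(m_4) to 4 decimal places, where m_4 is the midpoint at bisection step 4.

0.5508

p(2) = 3 > 0, so the root lies in [2, 3]
p(2.5) = -0.75 < 0, so the root lies in [2, 2.5]
p(2.25) = 1.59375 > 0, so the root lies in [2.25, 2.5]
p(2.375) = 0.5508 > 0, so the root lies in [2.375, 2.5]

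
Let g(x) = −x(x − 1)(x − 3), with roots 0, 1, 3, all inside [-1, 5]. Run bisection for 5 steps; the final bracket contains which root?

m = 2, g(m) = 2 (+); new bracket [2, 5]
m = 3.5, g(m) = -4.375 (−); new bracket [2, 3.5]
m = 2.75, g(m) = 1.203125 (+); new bracket [2.75, 3.5]
m = 3.125, g(m) = -0.8301 (−); new bracket [2.75, 3.125]
m = 2.9375, g(m) = 0.3557 (+); new bracket [2.9375, 3.125]

3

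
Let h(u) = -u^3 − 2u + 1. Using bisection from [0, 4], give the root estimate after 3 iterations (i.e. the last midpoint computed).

h(2) = -11 < 0, so the root lies in [0, 2]
h(1) = -2 < 0, so the root lies in [0, 1]
h(0.5) = -0.125 < 0, so the root lies in [0, 0.5]

0.5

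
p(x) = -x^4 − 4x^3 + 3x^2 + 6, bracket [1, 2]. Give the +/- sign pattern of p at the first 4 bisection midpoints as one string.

p(1.5) = -5.8125 < 0, so the root lies in [1, 1.5]
p(1.25) = 0.433594 > 0, so the root lies in [1.25, 1.5]
p(1.375) = -2.301025 < 0, so the root lies in [1.25, 1.375]
p(1.3125) = -0.8435 < 0, so the root lies in [1.25, 1.3125]

-+--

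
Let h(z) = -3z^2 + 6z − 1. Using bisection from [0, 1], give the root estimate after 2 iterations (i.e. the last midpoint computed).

midpoint 0.5: h = 1.25 > 0 → [0, 0.5]
midpoint 0.25: h = 0.3125 > 0 → [0, 0.25]

0.25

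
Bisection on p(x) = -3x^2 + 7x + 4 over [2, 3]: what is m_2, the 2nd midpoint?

2.75

x = 2.5 gives p = 2.75, positive; keep [2.5, 3]
x = 2.75 gives p = 0.5625, positive; keep [2.75, 3]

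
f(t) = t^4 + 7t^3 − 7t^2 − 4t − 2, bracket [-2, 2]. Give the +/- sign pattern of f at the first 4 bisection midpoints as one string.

midpoint 0: f = -2 < 0 → [0, 2]
midpoint 1: f = -5 < 0 → [1, 2]
midpoint 1.5: f = 4.9375 > 0 → [1, 1.5]
midpoint 1.25: f = -1.8242 < 0 → [1.25, 1.5]

--+-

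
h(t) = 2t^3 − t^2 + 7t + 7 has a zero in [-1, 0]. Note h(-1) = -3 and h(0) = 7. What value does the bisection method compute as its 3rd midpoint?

t = -0.5 gives h = 3, positive; keep [-1, -0.5]
t = -0.75 gives h = 0.34375, positive; keep [-1, -0.75]
t = -0.875 gives h = -1.230469, negative; keep [-0.875, -0.75]

-0.875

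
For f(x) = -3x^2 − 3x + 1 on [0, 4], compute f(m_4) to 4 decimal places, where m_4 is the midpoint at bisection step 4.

0.0625

m = 2, f(m) = -17 (−); new bracket [0, 2]
m = 1, f(m) = -5 (−); new bracket [0, 1]
m = 0.5, f(m) = -1.25 (−); new bracket [0, 0.5]
m = 0.25, f(m) = 0.0625 (+); new bracket [0.25, 0.5]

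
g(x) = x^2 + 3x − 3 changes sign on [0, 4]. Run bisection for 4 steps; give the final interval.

[0.75, 1]

g(2) = 7 > 0, so the root lies in [0, 2]
g(1) = 1 > 0, so the root lies in [0, 1]
g(0.5) = -1.25 < 0, so the root lies in [0.5, 1]
g(0.75) = -0.1875 < 0, so the root lies in [0.75, 1]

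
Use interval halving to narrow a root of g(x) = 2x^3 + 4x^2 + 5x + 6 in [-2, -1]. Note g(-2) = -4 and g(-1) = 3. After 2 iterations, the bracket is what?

x = -1.5 gives g = 0.75, positive; keep [-2, -1.5]
x = -1.75 gives g = -1.21875, negative; keep [-1.75, -1.5]

[-1.75, -1.5]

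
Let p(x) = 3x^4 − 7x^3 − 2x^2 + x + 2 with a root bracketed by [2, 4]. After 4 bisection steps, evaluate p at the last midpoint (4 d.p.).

x = 3 gives p = 41, positive; keep [2, 3]
x = 2.5 gives p = -0.1875, negative; keep [2.5, 3]
x = 2.75 gives p = 15.621094, positive; keep [2.5, 2.75]
x = 2.625 gives p = 6.6707, positive; keep [2.5, 2.625]

6.6707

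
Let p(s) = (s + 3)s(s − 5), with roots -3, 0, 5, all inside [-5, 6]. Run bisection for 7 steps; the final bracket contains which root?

midpoint 0.5: p = -7.875 < 0 → [0.5, 6]
midpoint 3.25: p = -35.546875 < 0 → [3.25, 6]
midpoint 4.625: p = -13.224609 < 0 → [4.625, 6]
midpoint 5.3125: p = 13.8 > 0 → [4.625, 5.3125]
midpoint 4.96875: p = -1.2373 < 0 → [4.96875, 5.3125]
midpoint 5.140625: p = 5.8849 > 0 → [4.96875, 5.140625]
midpoint 5.0546875: p = 2.2265 > 0 → [4.96875, 5.0546875]

5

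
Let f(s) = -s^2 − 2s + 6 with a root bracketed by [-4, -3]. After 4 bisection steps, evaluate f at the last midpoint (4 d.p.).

-0.2227

m = -3.5, f(m) = 0.75 (+); new bracket [-4, -3.5]
m = -3.75, f(m) = -0.5625 (−); new bracket [-3.75, -3.5]
m = -3.625, f(m) = 0.109375 (+); new bracket [-3.75, -3.625]
m = -3.6875, f(m) = -0.2227 (−); new bracket [-3.6875, -3.625]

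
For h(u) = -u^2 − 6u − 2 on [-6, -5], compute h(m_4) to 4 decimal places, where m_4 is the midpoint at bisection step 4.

m = -5.5, h(m) = 0.75 (+); new bracket [-6, -5.5]
m = -5.75, h(m) = -0.5625 (−); new bracket [-5.75, -5.5]
m = -5.625, h(m) = 0.109375 (+); new bracket [-5.75, -5.625]
m = -5.6875, h(m) = -0.2227 (−); new bracket [-5.6875, -5.625]

-0.2227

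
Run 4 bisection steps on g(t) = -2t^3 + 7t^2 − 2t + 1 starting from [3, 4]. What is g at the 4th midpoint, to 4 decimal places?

g(3.5) = -6 < 0, so the root lies in [3, 3.5]
g(3.25) = -0.21875 < 0, so the root lies in [3, 3.25]
g(3.125) = 2.074219 > 0, so the root lies in [3.125, 3.25]
g(3.1875) = 0.9751 > 0, so the root lies in [3.1875, 3.25]

0.9751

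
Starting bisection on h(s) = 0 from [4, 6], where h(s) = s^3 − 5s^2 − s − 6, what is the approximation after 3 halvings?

5.25

midpoint 5: h = -11 < 0 → [5, 6]
midpoint 5.5: h = 3.625 > 0 → [5, 5.5]
midpoint 5.25: h = -4.359375 < 0 → [5.25, 5.5]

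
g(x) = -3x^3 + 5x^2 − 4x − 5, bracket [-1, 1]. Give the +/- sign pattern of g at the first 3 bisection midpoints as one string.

--+

x = 0 gives g = -5, negative; keep [-1, 0]
x = -0.5 gives g = -1.375, negative; keep [-1, -0.5]
x = -0.75 gives g = 2.078125, positive; keep [-0.75, -0.5]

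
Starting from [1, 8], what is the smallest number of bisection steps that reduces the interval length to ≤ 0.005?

Width after n steps is 7/2^n. Need 2^n ≥ 7/0.005 = 1400.
2^10 = 1024 < 1400 ≤ 2^11 = 2048, so n = 11.

11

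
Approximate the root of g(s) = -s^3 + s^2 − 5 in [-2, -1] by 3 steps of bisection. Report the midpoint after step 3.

g(-1.5) = 0.625 > 0, so the root lies in [-1.5, -1]
g(-1.25) = -1.484375 < 0, so the root lies in [-1.5, -1.25]
g(-1.375) = -0.509766 < 0, so the root lies in [-1.5, -1.375]

-1.375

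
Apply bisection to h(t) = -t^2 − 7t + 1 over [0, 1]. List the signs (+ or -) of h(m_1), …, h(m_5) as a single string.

--+--

h(0.5) = -2.75 < 0, so the root lies in [0, 0.5]
h(0.25) = -0.8125 < 0, so the root lies in [0, 0.25]
h(0.125) = 0.109375 > 0, so the root lies in [0.125, 0.25]
h(0.1875) = -0.3477 < 0, so the root lies in [0.125, 0.1875]
h(0.15625) = -0.1182 < 0, so the root lies in [0.125, 0.15625]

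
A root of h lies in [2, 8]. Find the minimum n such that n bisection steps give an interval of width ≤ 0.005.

11

Width after n steps is 6/2^n. Need 2^n ≥ 6/0.005 = 1200.
2^10 = 1024 < 1200 ≤ 2^11 = 2048, so n = 11.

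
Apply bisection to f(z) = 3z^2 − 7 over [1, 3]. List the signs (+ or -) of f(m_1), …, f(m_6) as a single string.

f(2) = 5 > 0, so the root lies in [1, 2]
f(1.5) = -0.25 < 0, so the root lies in [1.5, 2]
f(1.75) = 2.1875 > 0, so the root lies in [1.5, 1.75]
f(1.625) = 0.9219 > 0, so the root lies in [1.5, 1.625]
f(1.5625) = 0.3242 > 0, so the root lies in [1.5, 1.5625]
f(1.53125) = 0.0342 > 0, so the root lies in [1.5, 1.53125]

+-++++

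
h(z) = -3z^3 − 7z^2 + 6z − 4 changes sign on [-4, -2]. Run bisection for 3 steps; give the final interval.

m = -3, h(m) = -4 (−); new bracket [-4, -3]
m = -3.5, h(m) = 17.875 (+); new bracket [-3.5, -3]
m = -3.25, h(m) = 5.546875 (+); new bracket [-3.25, -3]

[-3.25, -3]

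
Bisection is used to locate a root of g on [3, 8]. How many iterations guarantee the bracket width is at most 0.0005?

Width after n steps is 5/2^n. Need 2^n ≥ 5/0.0005 = 10000.
2^13 = 8192 < 10000 ≤ 2^14 = 16384, so n = 14.

14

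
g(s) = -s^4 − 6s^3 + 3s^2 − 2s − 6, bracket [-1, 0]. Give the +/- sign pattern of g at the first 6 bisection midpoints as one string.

midpoint -0.5: g = -3.5625 < 0 → [-1, -0.5]
midpoint -0.75: g = -0.597656 < 0 → [-1, -0.75]
midpoint -0.875: g = 1.480225 > 0 → [-0.875, -0.75]
midpoint -0.8125: g = 0.3879 > 0 → [-0.8125, -0.75]
midpoint -0.78125: g = -0.118 < 0 → [-0.8125, -0.78125]
midpoint -0.796875: g = 0.1317 > 0 → [-0.796875, -0.78125]

--++-+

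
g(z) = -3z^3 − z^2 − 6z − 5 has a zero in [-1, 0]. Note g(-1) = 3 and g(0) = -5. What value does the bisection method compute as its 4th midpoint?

-0.6875

midpoint -0.5: g = -1.875 < 0 → [-1, -0.5]
midpoint -0.75: g = 0.203125 > 0 → [-0.75, -0.5]
midpoint -0.625: g = -0.908203 < 0 → [-0.75, -0.625]
midpoint -0.6875: g = -0.3728 < 0 → [-0.75, -0.6875]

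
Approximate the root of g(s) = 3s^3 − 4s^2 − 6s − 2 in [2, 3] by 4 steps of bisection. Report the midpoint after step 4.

2.3125

m = 2.5, g(m) = 4.875 (+); new bracket [2, 2.5]
m = 2.25, g(m) = -1.578125 (−); new bracket [2.25, 2.5]
m = 2.375, g(m) = 1.376953 (+); new bracket [2.25, 2.375]
m = 2.3125, g(m) = -0.1663 (−); new bracket [2.3125, 2.375]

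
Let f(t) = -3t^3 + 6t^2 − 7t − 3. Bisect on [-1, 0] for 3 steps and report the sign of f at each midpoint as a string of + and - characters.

m = -0.5, f(m) = 2.375 (+); new bracket [-0.5, 0]
m = -0.25, f(m) = -0.828125 (−); new bracket [-0.5, -0.25]
m = -0.375, f(m) = 0.626953 (+); new bracket [-0.375, -0.25]

+-+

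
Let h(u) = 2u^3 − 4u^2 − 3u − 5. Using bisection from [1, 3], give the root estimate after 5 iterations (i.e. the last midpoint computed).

2.8125

h(2) = -11 < 0, so the root lies in [2, 3]
h(2.5) = -6.25 < 0, so the root lies in [2.5, 3]
h(2.75) = -1.90625 < 0, so the root lies in [2.75, 3]
h(2.875) = 0.8398 > 0, so the root lies in [2.75, 2.875]
h(2.8125) = -0.5835 < 0, so the root lies in [2.8125, 2.875]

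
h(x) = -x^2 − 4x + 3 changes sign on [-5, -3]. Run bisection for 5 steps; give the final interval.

[-4.6875, -4.625]

h(-4) = 3 > 0, so the root lies in [-5, -4]
h(-4.5) = 0.75 > 0, so the root lies in [-5, -4.5]
h(-4.75) = -0.5625 < 0, so the root lies in [-4.75, -4.5]
h(-4.625) = 0.1094 > 0, so the root lies in [-4.75, -4.625]
h(-4.6875) = -0.2227 < 0, so the root lies in [-4.6875, -4.625]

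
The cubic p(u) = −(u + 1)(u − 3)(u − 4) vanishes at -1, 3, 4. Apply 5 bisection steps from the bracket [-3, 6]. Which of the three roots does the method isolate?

-1

midpoint 1.5: p = -9.375 < 0 → [-3, 1.5]
midpoint -0.75: p = -4.453125 < 0 → [-3, -0.75]
midpoint -1.875: p = 25.060547 > 0 → [-1.875, -0.75]
midpoint -1.3125: p = 7.1594 > 0 → [-1.3125, -0.75]
midpoint -1.03125: p = 0.6338 > 0 → [-1.03125, -0.75]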